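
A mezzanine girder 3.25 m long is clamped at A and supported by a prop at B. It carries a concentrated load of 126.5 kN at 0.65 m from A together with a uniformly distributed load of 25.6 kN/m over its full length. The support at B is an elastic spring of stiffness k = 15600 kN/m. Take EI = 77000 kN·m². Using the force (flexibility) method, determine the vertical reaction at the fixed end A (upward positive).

R_A = 183 kN

Take the reaction at B as the redundant and release it; the primary structure is a cantilever fixed at A.
Downward deflection at the released point B due to the loads:
  point load 126.5 at a = 0.65: Pa²(3L − a)/(6EI) = 81.06/EI
  UDL 25.6: wL⁴/(8EI) = 357/EI
  δ_0 = 438.1/EI
Tip deflection under a unit load at B: L³/(3EI) = 11.44/EI.
With EI = 77000 kN·m²: δ_0 = 0.005689 m and δ_{BB} = 0.000149 m/kN.
Compatibility — the spring shortens by R_B/k under the reaction it provides: δ_0 − R_B·δ_{BB} = R_B/k. With 1/k = 0.000064 m/kN, R_B = δ_0 / (δ_{BB} + 1/k) = 0.005689 / (0.000149 + 0.000064) = 26.75 kN.
Vertical equilibrium: R_A = ΣP − R_B = 209.7 − 26.75 = 183 kN.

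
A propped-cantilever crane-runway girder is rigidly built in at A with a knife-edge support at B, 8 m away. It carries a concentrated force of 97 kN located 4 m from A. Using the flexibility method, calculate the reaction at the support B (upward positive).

Take the reaction at B as the redundant and release it; the primary structure is a cantilever fixed at A.
Deflection at B on the released cantilever, summing each load's contribution:
  point load 97 at a = 4: Pa²(3L − a)/(6EI) = 5173/EI
Tip deflection under a unit load at B: L³/(3EI) = 170.7/EI.
The prop prevents deflection at B: R_B = δ_0/δ_{BB} = 5173/170.7 = 30.31 kN.

R_B = 30.31 kN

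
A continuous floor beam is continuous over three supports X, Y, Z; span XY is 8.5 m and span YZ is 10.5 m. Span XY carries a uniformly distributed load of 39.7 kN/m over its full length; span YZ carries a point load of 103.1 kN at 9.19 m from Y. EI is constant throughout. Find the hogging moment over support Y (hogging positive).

M_Y = 197.1 kN·m

Take M_Y as the redundant. Released structure: two simple spans XY and YZ with a hinge at Y.
Discontinuity in slope at Y on the released structure — sum the simple-span end rotations:
  span XY: UDL 39.7: wL³/(24EI) = 1016/EI
  span YZ: point load 103.1 at a = 9.19: Pab(L + b)/(6LEI) = 232.7/EI
  relative rotation θ_0 = (1016 + 232.7)/EI = 1249/EI
A unit hogging moment at Y produces rotation L₁/(3EI) + L₂/(3EI) = 6.333/EI.
Slope continuity at Y: θ_0 = M_Y·6.333/EI, so M_Y = 1249/6.333 = 197.1 kN·m (hogging).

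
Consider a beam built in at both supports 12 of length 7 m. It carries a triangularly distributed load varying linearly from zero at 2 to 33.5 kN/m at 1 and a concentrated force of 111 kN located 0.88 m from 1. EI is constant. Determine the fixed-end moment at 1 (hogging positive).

M_1 = 156.7 kN·m

Release both end moments; the primary structure is a simply-supported span 12 with redundants M_1 and M_2.
Simple-span end rotations at 1 and 2 under the given loads:
  at 1: triangular load, peak 33.5: w₀L³/(45EI) = 255.3/EI
  at 2: triangular load, peak 33.5: 7w₀L³/(360EI) = 223.4/EI
  at 1: point load 111 at a = 0.88: Pab(L + b)/(6LEI) = 186.7/EI
  at 2: point load 111 at a = 0.88: Pab(L + a)/(6LEI) = 112.2/EI
  θ_10 = 442.1/EI,  θ_20 = 335.6/EI
Flexibility coefficients: a unit moment at one end gives L/(3EI) there and L/(6EI) at the far end, so f₁₁ = f₂₂ = 2.333/EI and f₁₂ = f₂₁ = 1.167/EI.
Compatibility — zero rotation at each built-in end:
  2.333 M_1 + 1.167 M_2 = 442.1
  1.167 M_1 + 2.333 M_2 = 335.6
Solving the pair gives M_1 = 156.7 kN·m and M_2 = 65.45 kN·m (hogging).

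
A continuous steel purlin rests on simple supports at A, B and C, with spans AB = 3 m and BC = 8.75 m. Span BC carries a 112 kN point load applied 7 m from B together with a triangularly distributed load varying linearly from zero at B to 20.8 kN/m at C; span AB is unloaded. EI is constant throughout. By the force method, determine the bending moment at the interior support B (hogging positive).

Insert a hinge at B; M_B is the redundant, and each span becomes simply supported.
End slopes at the hinge B, treating each span as simply supported:
  span BC: point load 112 at a = 7: Pab(L + b)/(6LEI) = 274.4/EI
  span BC: triangular load, peak 20.8: 7w₀L³/(360EI) = 270.9/EI
  relative rotation θ_0 = (0 + 545.3)/EI = 545.3/EI
A unit hogging moment at B produces rotation L₁/(3EI) + L₂/(3EI) = 3.917/EI.
Slope continuity at B: θ_0 = M_B·3.917/EI, so M_B = 545.3/3.917 = 139.2 kN·m (hogging).

M_B = 139.2 kN·m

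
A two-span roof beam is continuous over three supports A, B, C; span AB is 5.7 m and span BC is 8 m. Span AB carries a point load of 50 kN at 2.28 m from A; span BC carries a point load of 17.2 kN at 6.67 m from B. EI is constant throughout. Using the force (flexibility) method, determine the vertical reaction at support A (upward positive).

R_A = 25.37 kN

Release continuity at B by inserting a hinge; the redundant is the internal moment M_B. The primary structure is two simply-supported spans AB and BC.
End slopes at the hinge B, treating each span as simply supported:
  span AB: point load 50 at a = 2.28: Pab(L + a)/(6LEI) = 90.97/EI
  span BC: point load 17.2 at a = 6.67: Pab(L + b)/(6LEI) = 29.66/EI
  relative rotation θ_0 = (90.97 + 29.66)/EI = 120.6/EI
A unit hogging moment at B produces rotation L₁/(3EI) + L₂/(3EI) = 4.567/EI.
Compatibility: M_B·(L₁+L₂)/(3EI) = θ_0, giving M_B = 26.42 kN·m (hogging).
Span AB, ΣM about A with M_B applied at B: R_B^{AB}·5.7 = 114 + 26.42, so R_B^{AB} = 24.63 kN and R_A = 50 − 24.63 = 25.37 kN.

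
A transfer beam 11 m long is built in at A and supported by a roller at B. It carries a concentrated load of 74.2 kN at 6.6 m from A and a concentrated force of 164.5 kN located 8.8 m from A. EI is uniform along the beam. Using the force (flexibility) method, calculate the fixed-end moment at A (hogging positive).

Choose R_B as the redundant. The primary structure is the cantilever fixed at A.
Free-end deflection of the primary structure under the applied loading (downward +):
  point load 74.2 at a = 6.6: Pa²(3L − a)/(6EI) = 14221/EI
  point load 164.5 at a = 8.8: Pa²(3L − a)/(6EI) = 51380/EI
  δ_0 = 65602/EI
Tip deflection under a unit load at B: L³/(3EI) = 443.7/EI.
The prop prevents deflection at B: R_B = δ_0/δ_{BB} = 65602/443.7 = 147.9 kN.
Moment equilibrium about A: M_A = Σ(load moments about A) − R_B·L = 1937 − 147.9×11 = 310.8 kN·m.

M_A = 310.8 kN·m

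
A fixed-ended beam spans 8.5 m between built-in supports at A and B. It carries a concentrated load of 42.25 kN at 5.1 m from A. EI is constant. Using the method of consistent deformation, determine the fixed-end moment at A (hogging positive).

Release both end moments; the primary structure is a simply-supported span AB with redundants M_A and M_B.
Simple-span end rotations at A and B under the given loads:
  at A: point load 42.25 at a = 5.1: Pab(L + b)/(6LEI) = 170.9/EI
  at B: point load 42.25 at a = 5.1: Pab(L + a)/(6LEI) = 195.4/EI
  θ_A0 = 170.9/EI,  θ_B0 = 195.4/EI
Flexibility coefficients: a unit moment at one end gives L/(3EI) there and L/(6EI) at the far end, so f₁₁ = f₂₂ = 2.833/EI and f₁₂ = f₂₁ = 1.417/EI.
Compatibility — zero rotation at each built-in end:
  2.833 M_A + 1.417 M_B = 170.9
  1.417 M_A + 2.833 M_B = 195.4
Solving the pair gives M_A = 34.48 kN·m and M_B = 51.71 kN·m (hogging).

M_A = 34.48 kN·m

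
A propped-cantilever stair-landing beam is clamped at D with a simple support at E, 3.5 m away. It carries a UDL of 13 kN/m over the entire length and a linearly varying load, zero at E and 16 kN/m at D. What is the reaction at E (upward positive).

R_E = 22.66 kN

Choose R_E as the redundant. The primary structure is the cantilever fixed at D.
Downward deflection at the released point E due to the loads:
  UDL 13: wL⁴/(8EI) = 243.9/EI
  triangular load, peak 16 at the fixed end: w₀L⁴/(30EI) = 80.03/EI
  δ_0 = 323.9/EI
Flexibility coefficient — unit upward force at E: δ_{EE} = L³/(3EI) = 14.29/EI.
The prop prevents deflection at E: R_E = δ_0/δ_{EE} = 323.9/14.29 = 22.66 kN.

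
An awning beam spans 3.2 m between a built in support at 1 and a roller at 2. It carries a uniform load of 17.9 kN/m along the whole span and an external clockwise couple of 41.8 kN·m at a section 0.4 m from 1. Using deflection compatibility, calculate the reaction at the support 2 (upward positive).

R_2 = 26.07 kN

Choose R_2 as the redundant. The primary structure is the cantilever fixed at 1.
Downward deflection at the released point 2 due to the loads:
  UDL 17.9: wL⁴/(8EI) = 234.6/EI
  clockwise couple 41.8 at a = 0.4: M₀a(2L − a)/(2EI) = 50.16/EI
  δ_0 = 284.8/EI
Tip deflection under a unit load at 2: L³/(3EI) = 10.92/EI.
The prop prevents deflection at 2: R_2 = δ_0/δ_{22} = 284.8/10.92 = 26.07 kN.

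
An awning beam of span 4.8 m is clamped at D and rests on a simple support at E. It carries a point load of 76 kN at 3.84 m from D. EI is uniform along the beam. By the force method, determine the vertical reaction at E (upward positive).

R_E = 53.5 kN

Take the reaction at E as the redundant and release it; the primary structure is a cantilever fixed at D.
Primary-structure tip deflection at E by superposition:
  point load 76 at a = 3.84: Pa²(3L − a)/(6EI) = 1972/EI
Flexibility coefficient — unit upward force at E: δ_{EE} = L³/(3EI) = 36.86/EI.
The prop prevents deflection at E: R_E = δ_0/δ_{EE} = 1972/36.86 = 53.5 kN.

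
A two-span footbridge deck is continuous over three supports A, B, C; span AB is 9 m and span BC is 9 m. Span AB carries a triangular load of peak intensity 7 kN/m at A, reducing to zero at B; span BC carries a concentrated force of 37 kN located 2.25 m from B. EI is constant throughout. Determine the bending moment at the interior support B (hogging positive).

Take M_B as the redundant. Released structure: two simple spans AB and BC with a hinge at B.
Rotations at B on the released spans (each span's end-slope, ×1/EI):
  span AB: triangular load, peak 7: 7w₀L³/(360EI) = 99.22/EI
  span BC: point load 37 at a = 2.25: Pab(L + b)/(6LEI) = 163.9/EI
  relative rotation θ_0 = (99.22 + 163.9)/EI = 263.1/EI
A unit hogging moment at B produces rotation L₁/(3EI) + L₂/(3EI) = 6/EI.
Compatibility: M_B·(L₁+L₂)/(3EI) = θ_0, giving M_B = 43.85 kN·m (hogging).

M_B = 43.85 kN·m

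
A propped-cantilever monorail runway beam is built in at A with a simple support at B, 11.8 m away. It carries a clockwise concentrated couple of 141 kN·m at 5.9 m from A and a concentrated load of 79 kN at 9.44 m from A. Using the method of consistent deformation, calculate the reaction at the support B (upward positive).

R_B = 69.06 kN

Release the roller at B. Primary structure: cantilever fixed at A.
Primary-structure tip deflection at B by superposition:
  clockwise couple 141 at a = 5.9: M₀a(2L − a)/(2EI) = 7362/EI
  point load 79 at a = 9.44: Pa²(3L − a)/(6EI) = 30460/EI
  δ_0 = 37822/EI
Tip deflection under a unit load at B: L³/(3EI) = 547.7/EI.
Compatibility at B: δ_0 − R_B·δ_{BB} = 0, so R_B = 37822/547.7 = 69.06 kN.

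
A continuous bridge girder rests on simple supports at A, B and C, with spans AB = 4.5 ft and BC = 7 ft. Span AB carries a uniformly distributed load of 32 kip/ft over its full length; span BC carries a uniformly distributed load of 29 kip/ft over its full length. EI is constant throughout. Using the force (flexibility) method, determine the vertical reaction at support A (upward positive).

Insert a hinge at B; M_B is the redundant, and each span becomes simply supported.
End slopes at the hinge B, treating each span as simply supported:
  span AB: UDL 32: wL³/(24EI) = 121.5/EI
  span BC: UDL 29: wL³/(24EI) = 414.5/EI
  relative rotation θ_0 = (121.5 + 414.5)/EI = 536/EI
A unit hogging moment at B produces rotation L₁/(3EI) + L₂/(3EI) = 3.833/EI.
Compatibility: M_B·(L₁+L₂)/(3EI) = θ_0, giving M_B = 139.8 kip·ft (hogging).
Span AB, ΣM about A with M_B applied at B: R_B^{AB}·4.5 = 324 + 139.8, so R_B^{AB} = 103.1 kip and R_A = 144 − 103.1 = 40.93 kip.

R_A = 40.93 kip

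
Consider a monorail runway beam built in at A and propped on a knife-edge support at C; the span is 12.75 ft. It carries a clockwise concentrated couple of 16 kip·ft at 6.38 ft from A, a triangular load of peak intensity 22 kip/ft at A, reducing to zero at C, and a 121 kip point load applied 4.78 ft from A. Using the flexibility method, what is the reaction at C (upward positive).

Choose R_C as the redundant. The primary structure is the cantilever fixed at A.
Free-end deflection of the primary structure under the applied loading (downward +):
  clockwise couple 16 at a = 6.38: M₀a(2L − a)/(2EI) = 975.9/EI
  triangular load, peak 22 at the fixed end: w₀L⁴/(30EI) = 19379/EI
  point load 121 at a = 4.78: Pa²(3L − a)/(6EI) = 15422/EI
  δ_0 = 35778/EI
Flexibility coefficient — unit upward force at C: δ_{CC} = L³/(3EI) = 690.9/EI.
The prop prevents deflection at C: R_C = δ_0/δ_{CC} = 35778/690.9 = 51.78 kip.

R_C = 51.78 kip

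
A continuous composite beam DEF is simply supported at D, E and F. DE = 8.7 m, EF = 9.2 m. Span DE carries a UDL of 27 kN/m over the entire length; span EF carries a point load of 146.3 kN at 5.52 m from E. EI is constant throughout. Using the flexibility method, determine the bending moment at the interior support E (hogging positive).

M_E = 240.4 kN·m

Take M_E as the redundant. Released structure: two simple spans DE and EF with a hinge at E.
End slopes at the hinge E, treating each span as simply supported:
  span DE: UDL 27: wL³/(24EI) = 740.8/EI
  span EF: point load 146.3 at a = 5.52: Pab(L + b)/(6LEI) = 693.4/EI
  relative rotation θ_0 = (740.8 + 693.4)/EI = 1434/EI
A unit hogging moment at E produces rotation L₁/(3EI) + L₂/(3EI) = 5.967/EI.
Compatibility: M_E·(L₁+L₂)/(3EI) = θ_0, giving M_E = 240.4 kN·m (hogging).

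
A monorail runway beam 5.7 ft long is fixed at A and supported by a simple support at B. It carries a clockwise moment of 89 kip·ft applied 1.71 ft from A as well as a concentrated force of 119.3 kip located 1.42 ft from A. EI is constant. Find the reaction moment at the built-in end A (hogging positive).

Release the roller at B. Primary structure: cantilever fixed at A.
Deflection at B on the released cantilever, summing each load's contribution:
  clockwise couple 89 at a = 1.71: M₀a(2L − a)/(2EI) = 737.4/EI
  point load 119.3 at a = 1.42: Pa²(3L − a)/(6EI) = 628.7/EI
  δ_0 = 1366/EI
Flexibility coefficient — unit upward force at B: δ_{BB} = L³/(3EI) = 61.73/EI.
Compatibility at B: δ_0 − R_B·δ_{BB} = 0, so R_B = 1366/61.73 = 22.13 kip.
Moment equilibrium about A: M_A = Σ(load moments about A) − R_B·L = 258.4 − 22.13×5.7 = 132.3 kip·ft.

M_A = 132.3 kip·ft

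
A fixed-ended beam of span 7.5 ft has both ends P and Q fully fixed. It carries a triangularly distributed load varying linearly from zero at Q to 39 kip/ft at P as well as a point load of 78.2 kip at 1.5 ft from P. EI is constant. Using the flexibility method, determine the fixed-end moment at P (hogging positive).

M_P = 184.8 kip·ft

Take the two fixed-end moments M_P, M_Q as redundants; the released structure is the simple span PQ.
End rotations of the released simple span under the applied load (×1/EI):
  at P: triangular load, peak 39: w₀L³/(45EI) = 365.6/EI
  at Q: triangular load, peak 39: 7w₀L³/(360EI) = 319.9/EI
  at P: point load 78.2 at a = 1.5: Pab(L + b)/(6LEI) = 211.1/EI
  at Q: point load 78.2 at a = 1.5: Pab(L + a)/(6LEI) = 140.8/EI
  θ_P0 = 576.8/EI,  θ_Q0 = 460.7/EI
Flexibility coefficients: a unit moment at one end gives L/(3EI) there and L/(6EI) at the far end, so f₁₁ = f₂₂ = 2.5/EI and f₁₂ = f₂₁ = 1.25/EI.
Compatibility — zero rotation at each built-in end:
  2.5 M_P + 1.25 M_Q = 576.8
  1.25 M_P + 2.5 M_Q = 460.7
Solving the pair gives M_P = 184.8 kip·ft and M_Q = 91.89 kip·ft (hogging).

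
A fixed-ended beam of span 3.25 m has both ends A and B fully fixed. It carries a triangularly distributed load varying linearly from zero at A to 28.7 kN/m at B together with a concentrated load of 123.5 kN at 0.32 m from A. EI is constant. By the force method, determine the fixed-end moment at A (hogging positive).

Release both end moments; the primary structure is a simply-supported span AB with redundants M_A and M_B.
On the primary (simply-supported) span, the end slopes from the loading are:
  at A: triangular load, peak 28.7: 7w₀L³/(360EI) = 19.16/EI
  at B: triangular load, peak 28.7: w₀L³/(45EI) = 21.89/EI
  at A: point load 123.5 at a = 0.32: Pab(L + b)/(6LEI) = 36.7/EI
  at B: point load 123.5 at a = 0.32: Pab(L + a)/(6LEI) = 21.2/EI
  θ_A0 = 55.85/EI,  θ_B0 = 43.09/EI
Flexibility coefficients: a unit moment at one end gives L/(3EI) there and L/(6EI) at the far end, so f₁₁ = f₂₂ = 1.083/EI and f₁₂ = f₂₁ = 0.5417/EI.
Compatibility — zero rotation at each built-in end:
  1.083 M_A + 0.5417 M_B = 55.85
  0.5417 M_A + 1.083 M_B = 43.09
Solving the pair gives M_A = 42.23 kN·m and M_B = 18.67 kN·m (hogging).

M_A = 42.23 kN·m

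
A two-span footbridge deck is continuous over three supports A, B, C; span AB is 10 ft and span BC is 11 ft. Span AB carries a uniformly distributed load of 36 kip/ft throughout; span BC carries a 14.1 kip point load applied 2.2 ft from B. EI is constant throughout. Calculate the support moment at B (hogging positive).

M_B = 226 kip·ft

Take M_B as the redundant. Released structure: two simple spans AB and BC with a hinge at B.
Discontinuity in slope at B on the released structure — sum the simple-span end rotations:
  span AB: UDL 36: wL³/(24EI) = 1500/EI
  span BC: point load 14.1 at a = 2.2: Pab(L + b)/(6LEI) = 81.89/EI
  relative rotation θ_0 = (1500 + 81.89)/EI = 1582/EI
A unit hogging moment at B produces rotation L₁/(3EI) + L₂/(3EI) = 7/EI.
Compatibility: M_B·(L₁+L₂)/(3EI) = θ_0, giving M_B = 226 kip·ft (hogging).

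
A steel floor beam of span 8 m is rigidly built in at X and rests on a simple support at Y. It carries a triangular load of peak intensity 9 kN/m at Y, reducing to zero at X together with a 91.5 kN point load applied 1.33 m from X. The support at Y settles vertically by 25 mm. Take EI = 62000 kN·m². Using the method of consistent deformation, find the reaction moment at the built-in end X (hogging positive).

M_X = 199.3 kN·m

Remove the prop at Y; the released (primary) structure is a cantilever built in at X.
Primary-structure tip deflection at Y by superposition:
  triangular load, peak 9 at the free end: 11w₀L⁴/(120EI) = 3379/EI
  point load 91.5 at a = 1.33: Pa²(3L − a)/(6EI) = 611.5/EI
  δ_0 = 3991/EI
Tip deflection under a unit load at Y: L³/(3EI) = 170.7/EI.
With EI = 62000 kN·m²: δ_0 = 0.064367 m and δ_{YY} = 0.002753 m/kN.
Compatibility — the beam at Y must follow the support down by 0.025 m: δ_0 − R_Y·δ_{YY} = 0.025, so R_Y = (0.064367 − 0.025)/0.002753 = 14.3 kN.
Moment equilibrium about X: M_X = Σ(load moments about X) − R_Y·L = 313.7 − 14.3×8 = 199.3 kN·m.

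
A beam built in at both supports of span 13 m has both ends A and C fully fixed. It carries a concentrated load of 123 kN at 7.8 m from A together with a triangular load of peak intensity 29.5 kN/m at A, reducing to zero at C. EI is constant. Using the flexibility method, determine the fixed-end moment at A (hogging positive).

Take the two fixed-end moments M_A, M_C as redundants; the released structure is the simple span AC.
End rotations of the released simple span under the applied load (×1/EI):
  at A: point load 123 at a = 7.8: Pab(L + b)/(6LEI) = 1164/EI
  at C: point load 123 at a = 7.8: Pab(L + a)/(6LEI) = 1330/EI
  at A: triangular load, peak 29.5: w₀L³/(45EI) = 1440/EI
  at C: triangular load, peak 29.5: 7w₀L³/(360EI) = 1260/EI
  θ_A0 = 2604/EI,  θ_C0 = 2591/EI
Flexibility coefficients: a unit moment at one end gives L/(3EI) there and L/(6EI) at the far end, so f₁₁ = f₂₂ = 4.333/EI and f₁₂ = f₂₁ = 2.167/EI.
Compatibility — zero rotation at each built-in end:
  4.333 M_A + 2.167 M_C = 2604
  2.167 M_A + 4.333 M_C = 2591
Solving the pair gives M_A = 402.8 kN·m and M_C = 396.4 kN·m (hogging).

M_A = 402.8 kN·m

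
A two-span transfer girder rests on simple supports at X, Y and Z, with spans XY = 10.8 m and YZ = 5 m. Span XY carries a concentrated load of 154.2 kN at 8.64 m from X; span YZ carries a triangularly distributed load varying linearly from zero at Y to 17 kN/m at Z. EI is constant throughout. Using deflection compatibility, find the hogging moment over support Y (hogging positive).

Insert a hinge at Y; M_Y is the redundant, and each span becomes simply supported.
Rotations at Y on the released spans (each span's end-slope, ×1/EI):
  span XY: point load 154.2 at a = 8.64: Pab(L + a)/(6LEI) = 863.3/EI
  span YZ: triangular load, peak 17: 7w₀L³/(360EI) = 41.32/EI
  relative rotation θ_0 = (863.3 + 41.32)/EI = 904.6/EI
A unit hogging moment at Y produces rotation L₁/(3EI) + L₂/(3EI) = 5.267/EI.
Compatibility: M_Y·(L₁+L₂)/(3EI) = θ_0, giving M_Y = 171.8 kN·m (hogging).

M_Y = 171.8 kN·m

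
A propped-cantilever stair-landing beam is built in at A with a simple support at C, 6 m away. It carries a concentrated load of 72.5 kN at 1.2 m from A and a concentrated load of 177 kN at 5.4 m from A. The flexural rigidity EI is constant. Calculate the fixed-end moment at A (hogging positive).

Remove the prop at C; the released (primary) structure is a cantilever built in at A.
Downward deflection at the released point C due to the loads:
  point load 72.5 at a = 1.2: Pa²(3L − a)/(6EI) = 292.3/EI
  point load 177 at a = 5.4: Pa²(3L − a)/(6EI) = 10839/EI
  δ_0 = 11131/EI
Flexibility coefficient — unit upward force at C: δ_{CC} = L³/(3EI) = 72/EI.
Compatibility at C: δ_0 − R_C·δ_{CC} = 0, so R_C = 11131/72 = 154.6 kN.
Moment equilibrium about A: M_A = Σ(load moments about A) − R_C·L = 1043 − 154.6×6 = 115.2 kN·m.

M_A = 115.2 kN·m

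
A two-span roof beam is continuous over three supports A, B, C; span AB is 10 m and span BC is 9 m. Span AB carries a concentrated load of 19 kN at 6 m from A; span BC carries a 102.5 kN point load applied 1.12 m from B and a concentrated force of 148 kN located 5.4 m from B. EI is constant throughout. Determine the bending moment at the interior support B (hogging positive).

Insert a hinge at B; M_B is the redundant, and each span becomes simply supported.
Discontinuity in slope at B on the released structure — sum the simple-span end rotations:
  span AB: point load 19 at a = 6: Pab(L + a)/(6LEI) = 121.6/EI
  span BC: point load 102.5 at a = 1.12: Pab(L + b)/(6LEI) = 282.8/EI
  span BC: point load 148 at a = 5.4: Pab(L + b)/(6LEI) = 671.3/EI
  relative rotation θ_0 = (121.6 + 954.1)/EI = 1076/EI
A unit hogging moment at B produces rotation L₁/(3EI) + L₂/(3EI) = 6.333/EI.
Slope continuity at B: θ_0 = M_B·6.333/EI, so M_B = 1076/6.333 = 169.8 kN·m (hogging).

M_B = 169.8 kN·m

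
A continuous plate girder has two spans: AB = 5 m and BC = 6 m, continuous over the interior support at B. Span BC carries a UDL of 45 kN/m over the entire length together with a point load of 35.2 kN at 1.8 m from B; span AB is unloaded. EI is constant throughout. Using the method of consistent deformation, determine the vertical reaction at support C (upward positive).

R_C = 123.7 kN

Insert a hinge at B; M_B is the redundant, and each span becomes simply supported.
Rotations at B on the released spans (each span's end-slope, ×1/EI):
  span BC: UDL 45: wL³/(24EI) = 405/EI
  span BC: point load 35.2 at a = 1.8: Pab(L + b)/(6LEI) = 75.4/EI
  relative rotation θ_0 = (0 + 480.4)/EI = 480.4/EI
A unit hogging moment at B produces rotation L₁/(3EI) + L₂/(3EI) = 3.667/EI.
Slope continuity at B: θ_0 = M_B·3.667/EI, so M_B = 480.4/3.667 = 131 kN·m (hogging).
Span BC, ΣM about C: R_B^{BC}·6 = 957.8 + 131, so R_B^{BC} = 181.5 kN and R_C = 305.2 − 181.5 = 123.7 kN.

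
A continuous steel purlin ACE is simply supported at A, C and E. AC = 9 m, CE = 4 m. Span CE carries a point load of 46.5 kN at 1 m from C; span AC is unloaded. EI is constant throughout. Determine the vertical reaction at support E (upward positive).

Release continuity at C by inserting a hinge; the redundant is the internal moment M_C. The primary structure is two simply-supported spans AC and CE.
Rotations at C on the released spans (each span's end-slope, ×1/EI):
  span CE: point load 46.5 at a = 1: Pab(L + b)/(6LEI) = 40.69/EI
  relative rotation θ_0 = (0 + 40.69)/EI = 40.69/EI
A unit hogging moment at C produces rotation L₁/(3EI) + L₂/(3EI) = 4.333/EI.
Slope continuity at C: θ_0 = M_C·4.333/EI, so M_C = 40.69/4.333 = 9.389 kN·m (hogging).
Span CE, ΣM about E: R_C^{CE}·4 = 139.5 + 9.389, so R_C^{CE} = 37.22 kN and R_E = 46.5 − 37.22 = 9.278 kN.

R_E = 9.278 kN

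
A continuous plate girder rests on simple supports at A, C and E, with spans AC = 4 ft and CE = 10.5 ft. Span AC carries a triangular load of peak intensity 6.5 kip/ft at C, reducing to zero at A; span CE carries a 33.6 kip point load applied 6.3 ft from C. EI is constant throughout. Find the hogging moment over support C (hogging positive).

M_C = 44.83 kip·ft

Insert a hinge at C; M_C is the redundant, and each span becomes simply supported.
Discontinuity in slope at C on the released structure — sum the simple-span end rotations:
  span AC: triangular load, peak 6.5: w₀L³/(45EI) = 9.244/EI
  span CE: point load 33.6 at a = 6.3: Pab(L + b)/(6LEI) = 207.4/EI
  relative rotation θ_0 = (9.244 + 207.4)/EI = 216.7/EI
A unit hogging moment at C produces rotation L₁/(3EI) + L₂/(3EI) = 4.833/EI.
Slope continuity at C: θ_0 = M_C·4.833/EI, so M_C = 216.7/4.833 = 44.83 kip·ft (hogging).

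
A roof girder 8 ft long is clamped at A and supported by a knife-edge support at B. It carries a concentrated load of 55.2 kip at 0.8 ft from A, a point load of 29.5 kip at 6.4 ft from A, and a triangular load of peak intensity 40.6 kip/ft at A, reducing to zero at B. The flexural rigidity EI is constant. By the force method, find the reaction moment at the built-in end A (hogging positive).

Remove the prop at B; the released (primary) structure is a cantilever built in at A.
Free-end deflection of the primary structure under the applied loading (downward +):
  point load 55.2 at a = 0.8: Pa²(3L − a)/(6EI) = 136.6/EI
  point load 29.5 at a = 6.4: Pa²(3L − a)/(6EI) = 3544/EI
  triangular load, peak 40.6 at the fixed end: w₀L⁴/(30EI) = 5543/EI
  δ_0 = 9224/EI
Flexibility coefficient — unit upward force at B: δ_{BB} = L³/(3EI) = 170.7/EI.
Compatibility at B: δ_0 − R_B·δ_{BB} = 0, so R_B = 9224/170.7 = 54.05 kip.
Moment equilibrium about A: M_A = Σ(load moments about A) − R_B·L = 666 − 54.05×8 = 233.6 kip·ft.

M_A = 233.6 kip·ft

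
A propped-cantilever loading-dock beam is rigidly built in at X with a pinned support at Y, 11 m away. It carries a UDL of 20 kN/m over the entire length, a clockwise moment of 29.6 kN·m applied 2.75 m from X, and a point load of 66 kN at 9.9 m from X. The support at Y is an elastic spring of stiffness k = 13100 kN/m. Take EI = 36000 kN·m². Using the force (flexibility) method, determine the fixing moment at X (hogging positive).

M_X = 358.1 kN·m

Choose R_Y as the redundant. The primary structure is the cantilever fixed at X.
Free-end deflection of the primary structure under the applied loading (downward +):
  UDL 20: wL⁴/(8EI) = 36602/EI
  clockwise couple 29.6 at a = 2.75: M₀a(2L − a)/(2EI) = 783.5/EI
  point load 66 at a = 9.9: Pa²(3L − a)/(6EI) = 24904/EI
  δ_0 = 62290/EI
Flexibility coefficient — unit upward force at Y: δ_{YY} = L³/(3EI) = 443.7/EI.
With EI = 36000 kN·m²: δ_0 = 1.7303 m and δ_{YY} = 0.012324 m/kN.
Compatibility — the spring shortens by R_Y/k under the reaction it provides: δ_0 − R_Y·δ_{YY} = R_Y/k. With 1/k = 0.000076 m/kN, R_Y = δ_0 / (δ_{YY} + 1/k) = 1.7303 / (0.012324 + 0.000076) = 139.5 kN.
Moment equilibrium about X: M_X = Σ(load moments about X) − R_Y·L = 1893 − 139.5×11 = 358.1 kN·m.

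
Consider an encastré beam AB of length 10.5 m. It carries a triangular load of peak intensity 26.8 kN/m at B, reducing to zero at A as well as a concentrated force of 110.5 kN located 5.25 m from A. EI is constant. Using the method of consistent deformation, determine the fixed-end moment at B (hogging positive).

M_B = 292.8 kN·m

Take the two fixed-end moments M_A, M_B as redundants; the released structure is the simple span AB.
On the primary (simply-supported) span, the end slopes from the loading are:
  at A: triangular load, peak 26.8: 7w₀L³/(360EI) = 603.3/EI
  at B: triangular load, peak 26.8: w₀L³/(45EI) = 689.4/EI
  at A: point load 110.5 at a = 5.25: Pab(L + b)/(6LEI) = 761.4/EI
  at B: point load 110.5 at a = 5.25: Pab(L + a)/(6LEI) = 761.4/EI
  θ_A0 = 1365/EI,  θ_B0 = 1451/EI
Flexibility coefficients: a unit moment at one end gives L/(3EI) there and L/(6EI) at the far end, so f₁₁ = f₂₂ = 3.5/EI and f₁₂ = f₂₁ = 1.75/EI.
Compatibility — zero rotation at each built-in end:
  3.5 M_A + 1.75 M_B = 1365
  1.75 M_A + 3.5 M_B = 1451
Solving the pair gives M_A = 243.5 kN·m and M_B = 292.8 kN·m (hogging).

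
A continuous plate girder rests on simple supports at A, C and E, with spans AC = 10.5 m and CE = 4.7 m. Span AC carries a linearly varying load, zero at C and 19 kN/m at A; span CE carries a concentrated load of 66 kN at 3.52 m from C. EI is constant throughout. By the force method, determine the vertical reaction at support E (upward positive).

Take M_C as the redundant. Released structure: two simple spans AC and CE with a hinge at C.
Discontinuity in slope at C on the released structure — sum the simple-span end rotations:
  span AC: triangular load, peak 19: 7w₀L³/(360EI) = 427.7/EI
  span CE: point load 66 at a = 3.52: Pab(L + b)/(6LEI) = 57.16/EI
  relative rotation θ_0 = (427.7 + 57.16)/EI = 484.8/EI
A unit hogging moment at C produces rotation L₁/(3EI) + L₂/(3EI) = 5.067/EI.
Slope continuity at C: θ_0 = M_C·5.067/EI, so M_C = 484.8/5.067 = 95.69 kN·m (hogging).
Span CE, ΣM about E: R_C^{CE}·4.7 = 77.88 + 95.69, so R_C^{CE} = 36.93 kN and R_E = 66 − 36.93 = 29.07 kN.

R_E = 29.07 kN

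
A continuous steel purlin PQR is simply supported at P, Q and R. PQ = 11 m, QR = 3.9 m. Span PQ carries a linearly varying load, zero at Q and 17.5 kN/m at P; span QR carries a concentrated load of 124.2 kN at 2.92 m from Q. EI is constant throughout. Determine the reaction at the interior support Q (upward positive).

Take M_Q as the redundant. Released structure: two simple spans PQ and QR with a hinge at Q.
Rotations at Q on the released spans (each span's end-slope, ×1/EI):
  span PQ: triangular load, peak 17.5: 7w₀L³/(360EI) = 452.9/EI
  span QR: point load 124.2 at a = 2.92: Pab(L + b)/(6LEI) = 74.12/EI
  relative rotation θ_0 = (452.9 + 74.12)/EI = 527/EI
A unit hogging moment at Q produces rotation L₁/(3EI) + L₂/(3EI) = 4.967/EI.
Slope continuity at Q: θ_0 = M_Q·4.967/EI, so M_Q = 527/4.967 = 106.1 kN·m (hogging).
Span PQ, ΣM about P with M_Q applied at Q: R_Q^{PQ}·11 = 352.9 + 106.1, so R_Q^{PQ} = 41.73 kN and R_P = 96.25 − 41.73 = 54.52 kN.
Span QR, ΣM about R: R_Q^{QR}·3.9 = 121.7 + 106.1, so R_Q^{QR} = 58.42 kN and R_R = 124.2 − 58.42 = 65.78 kN.
R_Q = 41.73 + 58.42 = 100.1 kN.

R_Q = 100.1 kN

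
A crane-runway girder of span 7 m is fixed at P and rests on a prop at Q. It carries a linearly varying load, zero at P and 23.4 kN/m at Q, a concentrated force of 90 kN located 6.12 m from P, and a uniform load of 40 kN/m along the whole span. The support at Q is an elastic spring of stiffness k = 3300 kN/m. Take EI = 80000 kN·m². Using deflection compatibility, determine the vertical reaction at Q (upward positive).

R_Q = 184.1 kN

Remove the prop at Q; the released (primary) structure is a cantilever built in at P.
Downward deflection at the released point Q due to the loads:
  triangular load, peak 23.4 at the free end: 11w₀L⁴/(120EI) = 5150/EI
  point load 90 at a = 6.12: Pa²(3L − a)/(6EI) = 8360/EI
  UDL 40: wL⁴/(8EI) = 12005/EI
  δ_0 = 25515/EI
Flexibility coefficient — unit upward force at Q: δ_{QQ} = L³/(3EI) = 114.3/EI.
With EI = 80000 kN·m²: δ_0 = 0.31894 m and δ_{QQ} = 0.001429 m/kN.
Compatibility — the spring shortens by R_Q/k under the reaction it provides: δ_0 − R_Q·δ_{QQ} = R_Q/k. With 1/k = 0.000303 m/kN, R_Q = δ_0 / (δ_{QQ} + 1/k) = 0.31894 / (0.001429 + 0.000303) = 184.1 kN.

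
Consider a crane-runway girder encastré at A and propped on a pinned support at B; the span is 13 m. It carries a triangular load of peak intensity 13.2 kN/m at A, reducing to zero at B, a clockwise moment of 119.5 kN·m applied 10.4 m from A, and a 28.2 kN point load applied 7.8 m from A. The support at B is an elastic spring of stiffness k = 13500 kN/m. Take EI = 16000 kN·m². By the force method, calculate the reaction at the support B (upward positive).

R_B = 42.51 kN

Release the roller at B. Primary structure: cantilever fixed at A.
Primary-structure tip deflection at B by superposition:
  triangular load, peak 13.2 at the fixed end: w₀L⁴/(30EI) = 12567/EI
  clockwise couple 119.5 at a = 10.4: M₀a(2L − a)/(2EI) = 9694/EI
  point load 28.2 at a = 7.8: Pa²(3L − a)/(6EI) = 8922/EI
  δ_0 = 31182/EI
Tip deflection under a unit load at B: L³/(3EI) = 732.3/EI.
With EI = 16000 kN·m²: δ_0 = 1.9489 m and δ_{BB} = 0.045771 m/kN.
Compatibility — the spring shortens by R_B/k under the reaction it provides: δ_0 − R_B·δ_{BB} = R_B/k. With 1/k = 0.000074 m/kN, R_B = δ_0 / (δ_{BB} + 1/k) = 1.9489 / (0.045771 + 0.000074) = 42.51 kN.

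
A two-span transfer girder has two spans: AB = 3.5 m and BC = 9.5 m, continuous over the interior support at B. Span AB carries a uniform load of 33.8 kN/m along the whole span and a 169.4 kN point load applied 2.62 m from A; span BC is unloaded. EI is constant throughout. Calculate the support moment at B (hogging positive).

Insert a hinge at B; M_B is the redundant, and each span becomes simply supported.
Rotations at B on the released spans (each span's end-slope, ×1/EI):
  span AB: UDL 33.8: wL³/(24EI) = 60.38/EI
  span AB: point load 169.4 at a = 2.62: Pab(L + a)/(6LEI) = 113.8/EI
  relative rotation θ_0 = (174.2 + 0)/EI = 174.2/EI
A unit hogging moment at B produces rotation L₁/(3EI) + L₂/(3EI) = 4.333/EI.
Compatibility: M_B·(L₁+L₂)/(3EI) = θ_0, giving M_B = 40.2 kN·m (hogging).

M_B = 40.2 kN·m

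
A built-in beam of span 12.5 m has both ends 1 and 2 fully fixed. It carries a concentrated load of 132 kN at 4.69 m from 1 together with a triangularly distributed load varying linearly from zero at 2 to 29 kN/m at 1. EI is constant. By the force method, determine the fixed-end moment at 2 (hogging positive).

M_2 = 296.2 kN·m

Take the two fixed-end moments M_1, M_2 as redundants; the released structure is the simple span 12.
Simple-span end rotations at 1 and 2 under the given loads:
  at 1: point load 132 at a = 4.69: Pab(L + b)/(6LEI) = 1309/EI
  at 2: point load 132 at a = 4.69: Pab(L + a)/(6LEI) = 1108/EI
  at 1: triangular load, peak 29: w₀L³/(45EI) = 1259/EI
  at 2: triangular load, peak 29: 7w₀L³/(360EI) = 1101/EI
  θ_10 = 2568/EI,  θ_20 = 2210/EI
Flexibility coefficients: a unit moment at one end gives L/(3EI) there and L/(6EI) at the far end, so f₁₁ = f₂₂ = 4.167/EI and f₁₂ = f₂₁ = 2.083/EI.
Compatibility — zero rotation at each built-in end:
  4.167 M_1 + 2.083 M_2 = 2568
  2.083 M_1 + 4.167 M_2 = 2210
Solving the pair gives M_1 = 468.2 kN·m and M_2 = 296.2 kN·m (hogging).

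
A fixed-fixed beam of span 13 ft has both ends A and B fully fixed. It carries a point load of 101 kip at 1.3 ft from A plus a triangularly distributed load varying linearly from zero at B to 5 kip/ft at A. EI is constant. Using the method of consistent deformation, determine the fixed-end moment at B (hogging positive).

M_B = 39.98 kip·ft

Release both end moments; the primary structure is a simply-supported span AB with redundants M_A and M_B.
On the primary (simply-supported) span, the end slopes from the loading are:
  at A: point load 101 at a = 1.3: Pab(L + b)/(6LEI) = 486.5/EI
  at B: point load 101 at a = 1.3: Pab(L + a)/(6LEI) = 281.6/EI
  at A: triangular load, peak 5: w₀L³/(45EI) = 244.1/EI
  at B: triangular load, peak 5: 7w₀L³/(360EI) = 213.6/EI
  θ_A0 = 730.6/EI,  θ_B0 = 495.2/EI
Flexibility coefficients: a unit moment at one end gives L/(3EI) there and L/(6EI) at the far end, so f₁₁ = f₂₂ = 4.333/EI and f₁₂ = f₂₁ = 2.167/EI.
Compatibility — zero rotation at each built-in end:
  4.333 M_A + 2.167 M_B = 730.6
  2.167 M_A + 4.333 M_B = 495.2
Solving the pair gives M_A = 148.6 kip·ft and M_B = 39.98 kip·ft (hogging).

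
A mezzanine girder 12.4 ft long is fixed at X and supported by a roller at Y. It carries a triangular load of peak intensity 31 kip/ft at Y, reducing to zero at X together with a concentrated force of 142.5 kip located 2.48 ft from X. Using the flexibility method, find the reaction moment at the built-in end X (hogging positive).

Release the roller at Y. Primary structure: cantilever fixed at X.
Primary-structure tip deflection at Y by superposition:
  triangular load, peak 31 at the free end: 11w₀L⁴/(120EI) = 67183/EI
  point load 142.5 at a = 2.48: Pa²(3L − a)/(6EI) = 5072/EI
  δ_0 = 72255/EI
Flexibility coefficient — unit upward force at Y: δ_{YY} = L³/(3EI) = 635.5/EI.
The prop prevents deflection at Y: R_Y = δ_0/δ_{YY} = 72255/635.5 = 113.7 kip.
Moment equilibrium about X: M_X = Σ(load moments about X) − R_Y·L = 1942 − 113.7×12.4 = 532.5 kip·ft.

M_X = 532.5 kip·ft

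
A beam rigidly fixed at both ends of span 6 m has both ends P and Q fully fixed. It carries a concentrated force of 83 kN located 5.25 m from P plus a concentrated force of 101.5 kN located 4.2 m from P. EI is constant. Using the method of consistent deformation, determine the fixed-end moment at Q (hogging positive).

M_Q = 137.2 kN·m

Release both end moments; the primary structure is a simply-supported span PQ with redundants M_P and M_Q.
Simple-span end rotations at P and Q under the given loads:
  at P: point load 83 at a = 5.25: Pab(L + b)/(6LEI) = 61.28/EI
  at Q: point load 83 at a = 5.25: Pab(L + a)/(6LEI) = 102.1/EI
  at P: point load 101.5 at a = 4.2: Pab(L + b)/(6LEI) = 166.3/EI
  at Q: point load 101.5 at a = 4.2: Pab(L + a)/(6LEI) = 217.4/EI
  θ_P0 = 227.5/EI,  θ_Q0 = 319.5/EI
Flexibility coefficients: a unit moment at one end gives L/(3EI) there and L/(6EI) at the far end, so f₁₁ = f₂₂ = 2/EI and f₁₂ = f₂₁ = 1/EI.
Compatibility — zero rotation at each built-in end:
  2 M_P + 1 M_Q = 227.5
  1 M_P + 2 M_Q = 319.5
Solving the pair gives M_P = 45.18 kN·m and M_Q = 137.2 kN·m (hogging).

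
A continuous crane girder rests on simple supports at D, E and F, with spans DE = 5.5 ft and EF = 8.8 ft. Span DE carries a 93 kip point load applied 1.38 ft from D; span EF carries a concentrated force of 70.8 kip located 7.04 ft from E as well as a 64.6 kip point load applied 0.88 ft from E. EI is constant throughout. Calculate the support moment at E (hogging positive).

Insert a hinge at E; M_E is the redundant, and each span becomes simply supported.
Discontinuity in slope at E on the released structure — sum the simple-span end rotations:
  span DE: point load 93 at a = 1.38: Pab(L + a)/(6LEI) = 110.2/EI
  span EF: point load 70.8 at a = 7.04: Pab(L + b)/(6LEI) = 175.4/EI
  span EF: point load 64.6 at a = 0.88: Pab(L + b)/(6LEI) = 142.6/EI
  relative rotation θ_0 = (110.2 + 318)/EI = 428.3/EI
A unit hogging moment at E produces rotation L₁/(3EI) + L₂/(3EI) = 4.767/EI.
Slope continuity at E: θ_0 = M_E·4.767/EI, so M_E = 428.3/4.767 = 89.85 kip·ft (hogging).

M_E = 89.85 kip·ft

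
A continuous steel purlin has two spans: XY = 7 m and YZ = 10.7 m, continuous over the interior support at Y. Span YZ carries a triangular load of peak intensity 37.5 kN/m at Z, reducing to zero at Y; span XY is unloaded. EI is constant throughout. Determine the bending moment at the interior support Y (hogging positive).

Release continuity at Y by inserting a hinge; the redundant is the internal moment M_Y. The primary structure is two simply-supported spans XY and YZ.
End slopes at the hinge Y, treating each span as simply supported:
  span YZ: triangular load, peak 37.5: 7w₀L³/(360EI) = 893.3/EI
  relative rotation θ_0 = (0 + 893.3)/EI = 893.3/EI
A unit hogging moment at Y produces rotation L₁/(3EI) + L₂/(3EI) = 5.9/EI.
Compatibility: M_Y·(L₁+L₂)/(3EI) = θ_0, giving M_Y = 151.4 kN·m (hogging).

M_Y = 151.4 kN·m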